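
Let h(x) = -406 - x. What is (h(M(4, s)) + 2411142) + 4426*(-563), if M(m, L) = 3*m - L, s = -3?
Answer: -81117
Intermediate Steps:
M(m, L) = -L + 3*m
(h(M(4, s)) + 2411142) + 4426*(-563) = ((-406 - (-1*(-3) + 3*4)) + 2411142) + 4426*(-563) = ((-406 - (3 + 12)) + 2411142) - 2491838 = ((-406 - 1*15) + 2411142) - 2491838 = ((-406 - 15) + 2411142) - 2491838 = (-421 + 2411142) - 2491838 = 2410721 - 2491838 = -81117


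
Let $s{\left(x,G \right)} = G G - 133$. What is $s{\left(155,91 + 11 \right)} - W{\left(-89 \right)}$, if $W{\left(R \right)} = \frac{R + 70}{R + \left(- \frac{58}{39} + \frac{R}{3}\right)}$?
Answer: $\frac{16043055}{1562} \approx 10271.0$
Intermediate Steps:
$s{\left(x,G \right)} = -133 + G^{2}$ ($s{\left(x,G \right)} = G^{2} - 133 = -133 + G^{2}$)
$W{\left(R \right)} = \frac{70 + R}{- \frac{58}{39} + \frac{4 R}{3}}$ ($W{\left(R \right)} = \frac{70 + R}{R + \left(\left(-58\right) \frac{1}{39} + R \frac{1}{3}\right)} = \frac{70 + R}{R + \left(- \frac{58}{39} + \frac{R}{3}\right)} = \frac{70 + R}{- \frac{58}{39} + \frac{4 R}{3}}$)
$s{\left(155,91 + 11 \right)} - W{\left(-89 \right)} = \left(-133 + \left(91 + 11\right)^{2}\right) - \frac{39 \left(70 - 89\right)}{2 \left(-29 + 26 \left(-89\right)\right)} = \left(-133 + 102^{2}\right) - \frac{39}{2} \frac{1}{-29 - 2314} \left(-19\right) = \left(-133 + 10404\right) - \frac{39}{2} \frac{1}{-2343} \left(-19\right) = 10271 - \frac{39}{2} \left(- \frac{1}{2343}\right) \left(-19\right) = 10271 - \frac{247}{1562} = \frac{16043055}{1562}$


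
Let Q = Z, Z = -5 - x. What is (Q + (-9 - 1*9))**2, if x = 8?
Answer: 961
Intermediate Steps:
Z = -13 (Z = -5 - 1*8 = -5 - 8 = -13)
Q = -13
(Q + (-9 - 1*9))**2 = (-13 + (-9 - 1*9))**2 = (-13 + (-9 - 9))**2 = (-13 - 18)**2 = (-31)**2 = 961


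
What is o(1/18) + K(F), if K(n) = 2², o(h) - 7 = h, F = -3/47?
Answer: 199/18 ≈ 11.056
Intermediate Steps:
F = -3/47 (F = -3*1/47 = -3/47 ≈ -0.063830)
o(h) = 7 + h
K(n) = 4
o(1/18) + K(F) = (7 + 1/18) + 4 = 127/18 + 4 = 199/18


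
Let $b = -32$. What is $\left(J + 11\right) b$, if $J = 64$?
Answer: $-2400$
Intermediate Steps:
$\left(J + 11\right) b = \left(64 + 11\right) \left(-32\right) = 75 \left(-32\right) = -2400$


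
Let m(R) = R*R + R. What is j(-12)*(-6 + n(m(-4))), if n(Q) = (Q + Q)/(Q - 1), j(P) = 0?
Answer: 0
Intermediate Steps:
m(R) = R + R**2 (m(R) = R**2 + R = R + R**2)
n(Q) = 2*Q/(-1 + Q) (n(Q) = (2*Q)/(-1 + Q) = 2*Q/(-1 + Q))
j(-12)*(-6 + n(m(-4))) = 0*(-6 + 2*(-4*(1 - 4))/(-1 - 4*(1 - 4))) = 0*(-6 + 2*(-4*(-3))/(-1 - 4*(-3))) = 0*(-6 + 2*12/(-1 + 12)) = 0*(-6 + 2*12/11) = 0*(-6 + 2*12*(1/11)) = 0*(-6 + 24/11) = 0*(-42/11) = 0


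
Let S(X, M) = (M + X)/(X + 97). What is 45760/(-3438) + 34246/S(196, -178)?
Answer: 319410523/573 ≈ 5.5744e+5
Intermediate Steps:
S(X, M) = (M + X)/(97 + X)
45760/(-3438) + 34246/S(196, -178) = 45760/(-3438) + 34246/(((-178 + 196)/(97 + 196))) = 45760*(-1/3438) + 34246/((18/293)) = -22880/1719 + 34246/(((1/293)*18)) = -22880/1719 + 34246/(18/293) = -22880/1719 + 34246*(293/18) = -22880/1719 + 5017039/9 = 319410523/573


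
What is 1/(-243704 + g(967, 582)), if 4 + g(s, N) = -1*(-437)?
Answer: -1/243271 ≈ -4.1106e-6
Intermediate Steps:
g(s, N) = 433 (g(s, N) = -4 - 1*(-437) = -4 + 437 = 433)
1/(-243704 + g(967, 582)) = 1/(-243704 + 433) = 1/(-243271) = -1/243271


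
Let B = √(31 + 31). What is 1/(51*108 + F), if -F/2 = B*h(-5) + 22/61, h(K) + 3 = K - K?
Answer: 2561573/14106258233 - 11163*√62/56425032932 ≈ 0.00018003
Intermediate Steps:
B = √62 ≈ 7.8740
h(K) = -3 (h(K) = -3 + (K - K) = -3 + 0 = -3)
F = -44/61 + 6*√62 (F = -2*(√62*(-3) + 22/61) = -2*(-3*√62 + 22*(1/61)) = -2*(-3*√62 + 22/61) = -2*(22/61 - 3*√62) = -44/61 + 6*√62 ≈ 46.523)
1/(51*108 + F) = 1/(51*108 + (-44/61 + 6*√62)) = 1/(5508 + (-44/61 + 6*√62)) = 1/(335944/61 + 6*√62)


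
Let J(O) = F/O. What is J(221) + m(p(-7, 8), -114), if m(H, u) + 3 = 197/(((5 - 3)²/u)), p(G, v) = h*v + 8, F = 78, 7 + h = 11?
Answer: -190983/34 ≈ -5617.1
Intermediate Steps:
h = 4 (h = -7 + 11 = 4)
J(O) = 78/O
p(G, v) = 8 + 4*v (p(G, v) = 4*v + 8 = 8 + 4*v)
m(H, u) = -3 + 197*u/4 (m(H, u) = -3 + 197/(((5 - 3)²/u)) = -3 + 197/((2²/u)) = -3 + 197/((4/u)) = -3 + 197*(u/4) = -3 + 197*u/4)
J(221) + m(p(-7, 8), -114) = 78/221 + (-3 + (197/4)*(-114)) = 78*(1/221) + (-3 - 11229/2) = 6/17 - 11235/2 = -190983/34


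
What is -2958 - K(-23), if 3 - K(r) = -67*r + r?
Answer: -1443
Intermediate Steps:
K(r) = 3 + 66*r (K(r) = 3 - (-67*r + r) = 3 - (-66)*r = 3 + 66*r)
-2958 - K(-23) = -2958 - (3 + 66*(-23)) = -2958 - (3 - 1518) = -2958 - 1*(-1515) = -2958 + 1515 = -1443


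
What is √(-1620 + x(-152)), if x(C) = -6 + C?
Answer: I*√1778 ≈ 42.166*I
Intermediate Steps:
√(-1620 + x(-152)) = √(-1620 + (-6 - 152)) = √(-1620 - 158) = √(-1778) = I*√1778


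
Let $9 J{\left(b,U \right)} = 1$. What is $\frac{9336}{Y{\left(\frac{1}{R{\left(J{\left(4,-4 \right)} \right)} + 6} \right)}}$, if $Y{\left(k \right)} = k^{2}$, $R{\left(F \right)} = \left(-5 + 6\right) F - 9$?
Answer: $\frac{2103712}{27} \approx 77915.0$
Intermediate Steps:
$J{\left(b,U \right)} = \frac{1}{9}$ ($J{\left(b,U \right)} = \frac{1}{9} \cdot 1 = \frac{1}{9}$)
$R{\left(F \right)} = -9 + F$ ($R{\left(F \right)} = 1 F - 9 = F - 9 = -9 + F$)
$\frac{9336}{Y{\left(\frac{1}{R{\left(J{\left(4,-4 \right)} \right)} + 6} \right)}} = \frac{9336}{\left(\frac{1}{\left(-9 + \frac{1}{9}\right) + 6}\right)^{2}} = \frac{9336}{\left(\frac{1}{- \frac{80}{9} + 6}\right)^{2}} = \frac{9336}{\left(\frac{1}{- \frac{26}{9}}\right)^{2}} = \frac{9336}{\left(- \frac{9}{26}\right)^{2}} = \frac{9336}{\frac{81}{676}} = 9336 \cdot \frac{676}{81} = \frac{2103712}{27}$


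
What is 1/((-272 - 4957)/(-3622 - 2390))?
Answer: 668/581 ≈ 1.1497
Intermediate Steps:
1/((-272 - 4957)/(-3622 - 2390)) = 1/(-5229/(-6012)) = 1/(-5229*(-1/6012)) = 1/(581/668) = 668/581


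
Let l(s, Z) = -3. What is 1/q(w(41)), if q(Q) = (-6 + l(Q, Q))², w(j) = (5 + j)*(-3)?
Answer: 1/81 ≈ 0.012346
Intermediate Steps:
w(j) = -15 - 3*j
q(Q) = 81 (q(Q) = (-6 - 3)² = (-9)² = 81)
1/q(w(41)) = 1/81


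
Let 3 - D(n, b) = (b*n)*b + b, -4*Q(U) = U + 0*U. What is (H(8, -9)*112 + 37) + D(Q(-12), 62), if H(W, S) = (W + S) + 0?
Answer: -11666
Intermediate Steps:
H(W, S) = S + W (H(W, S) = (S + W) + 0 = S + W)
Q(U) = -U/4 (Q(U) = -(U + 0*U)/4 = -(U + 0)/4 = -U/4)
D(n, b) = 3 - b - n*b**2 (D(n, b) = 3 - ((b*n)*b + b) = 3 - (n*b**2 + b) = 3 - (b + n*b**2) = 3 + (-b - n*b**2) = 3 - b - n*b**2)
(H(8, -9)*112 + 37) + D(Q(-12), 62) = ((-9 + 8)*112 + 37) + (3 - 1*62 - 1*(-1/4*(-12))*62**2) = (-1*112 + 37) + (3 - 62 - 1*3*3844) = (-112 + 37) + (3 - 62 - 11532) = -75 - 11591 = -11666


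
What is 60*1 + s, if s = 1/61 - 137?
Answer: -4696/61 ≈ -76.984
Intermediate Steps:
s = -8356/61 (s = 1/61 - 137 = -8356/61 ≈ -136.98)
60*1 + s = 60*1 - 8356/61 = 60 - 8356/61 = -4696/61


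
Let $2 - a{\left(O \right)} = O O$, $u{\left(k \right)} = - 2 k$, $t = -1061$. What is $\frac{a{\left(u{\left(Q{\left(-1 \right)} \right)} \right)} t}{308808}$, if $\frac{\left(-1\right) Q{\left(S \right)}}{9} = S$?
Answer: $\frac{170821}{154404} \approx 1.1063$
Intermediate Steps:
$Q{\left(S \right)} = - 9 S$
$a{\left(O \right)} = 2 - O^{2}$ ($a{\left(O \right)} = 2 - O O = 2 - O^{2}$)
$\frac{a{\left(u{\left(Q{\left(-1 \right)} \right)} \right)} t}{308808} = \frac{\left(2 - \left(- 2 \left(\left(-9\right) \left(-1\right)\right)\right)^{2}\right) \left(-1061\right)}{308808} = \left(2 - \left(\left(-2\right) 9\right)^{2}\right) \left(-1061\right) \frac{1}{308808} = \left(2 - \left(-18\right)^{2}\right) \left(-1061\right) \frac{1}{308808} = \left(2 - 324\right) \left(-1061\right) \frac{1}{308808} = \left(-322\right) \left(-1061\right) \frac{1}{308808} = 341642 \cdot \frac{1}{308808} = \frac{170821}{154404}$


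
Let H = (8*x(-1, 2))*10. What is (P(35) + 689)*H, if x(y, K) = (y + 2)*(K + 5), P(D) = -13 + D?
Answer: 398160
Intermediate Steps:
x(y, K) = (2 + y)*(5 + K)
H = 560 (H = (8*(10 + 2*2 + 5*(-1) + 2*(-1)))*10 = (8*(10 + 4 - 5 - 2))*10 = (8*7)*10 = 56*10 = 560)
(P(35) + 689)*H = ((-13 + 35) + 689)*560 = (22 + 689)*560 = 711*560 = 398160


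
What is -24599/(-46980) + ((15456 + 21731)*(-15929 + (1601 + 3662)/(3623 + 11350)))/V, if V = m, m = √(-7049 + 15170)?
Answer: 24599/46980 - 8869086633298*√8121/121595733 ≈ -6.5730e+6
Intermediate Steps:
m = √8121 ≈ 90.117
V = √8121 ≈ 90.117
-24599/(-46980) + ((15456 + 21731)*(-15929 + (1601 + 3662)/(3623 + 11350)))/V = -24599/(-46980) + ((15456 + 21731)*(-15929 + (1601 + 3662)/(3623 + 11350)))/(√8121) = -24599*(-1/46980) + (37187*(-15929 + 5263/14973))*(√8121/8121) = 24599/46980 + (37187*(-15929 + 5263*(1/14973)))*(√8121/8121) = 24599/46980 + (37187*(-15929 + 5263/14973))*(√8121/8121) = 24599/46980 + (37187*(-238499654/14973))*(√8121/8121) = 24599/46980 - 8869086633298*√8121/121595733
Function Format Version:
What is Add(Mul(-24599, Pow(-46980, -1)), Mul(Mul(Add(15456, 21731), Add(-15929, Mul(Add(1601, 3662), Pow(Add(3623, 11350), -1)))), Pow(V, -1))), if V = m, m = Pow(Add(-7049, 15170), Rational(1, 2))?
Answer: Add(Rational(24599, 46980), Mul(Rational(-8869086633298, 121595733), Pow(8121, Rational(1, 2)))) ≈ -6.5730e+6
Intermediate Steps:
m = Pow(8121, Rational(1, 2)) ≈ 90.117
V = Pow(8121, Rational(1, 2)) ≈ 90.117
Add(Mul(-24599, Pow(-46980, -1)), Mul(Mul(Add(15456, 21731), Add(-15929, Mul(Add(1601, 3662), Pow(Add(3623, 11350), -1)))), Pow(V, -1))) = Add(Mul(-24599, Pow(-46980, -1)), Mul(Mul(Add(15456, 21731), Add(-15929, Mul(Add(1601, 3662), Pow(Add(3623, 11350), -1)))), Pow(Pow(8121, Rational(1, 2)), -1))) = Add(Mul(-24599, Rational(-1, 46980)), Mul(Mul(37187, Add(-15929, Mul(5263, Pow(14973, -1)))), Mul(Rational(1, 8121), Pow(8121, Rational(1, 2))))) = Add(Rational(24599, 46980), Mul(Mul(37187, Add(-15929, Mul(5263, Rational(1, 14973)))), Mul(Rational(1, 8121), Pow(8121, Rational(1, 2))))) = Add(Rational(24599, 46980), Mul(Mul(37187, Add(-15929, Rational(5263, 14973))), Mul(Rational(1, 8121), Pow(8121, Rational(1, 2))))) = Add(Rational(24599, 46980), Mul(Mul(37187, Rational(-238499654, 14973)), Mul(Rational(1, 8121), Pow(8121, Rational(1, 2))))) = Add(Rational(24599, 46980), Mul(Rational(-8869086633298, 14973), Mul(Rational(1, 8121), Pow(8121, Rational(1, 2))))) = Add(Rational(24599, 46980), Mul(Rational(-8869086633298, 121595733), Pow(8121, Rational(1, 2))))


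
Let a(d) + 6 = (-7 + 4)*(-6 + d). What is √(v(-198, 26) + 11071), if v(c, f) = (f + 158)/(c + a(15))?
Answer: √590717127/231 ≈ 105.22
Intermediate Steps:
a(d) = 12 - 3*d (a(d) = -6 + (-7 + 4)*(-6 + d) = -6 - 3*(-6 + d) = -6 + (18 - 3*d) = 12 - 3*d)
v(c, f) = (158 + f)/(-33 + c) (v(c, f) = (f + 158)/(c + (12 - 3*15)) = (158 + f)/(c + (12 - 45)) = (158 + f)/(c - 33) = (158 + f)/(-33 + c))
√(v(-198, 26) + 11071) = √((158 + 26)/(-33 - 198) + 11071) = √(184/(-231) + 11071) = √(-1/231*184 + 11071) = √(-184/231 + 11071) = √(2557217/231) = √590717127/231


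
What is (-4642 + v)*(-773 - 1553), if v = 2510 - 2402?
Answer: 10546084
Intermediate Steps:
v = 108
(-4642 + v)*(-773 - 1553) = (-4642 + 108)*(-773 - 1553) = -4534*(-2326) = 10546084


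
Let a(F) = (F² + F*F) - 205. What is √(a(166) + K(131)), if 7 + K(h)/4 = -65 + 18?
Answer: √54691 ≈ 233.86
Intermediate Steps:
K(h) = -216 (K(h) = -28 + 4*(-65 + 18) = -28 + 4*(-47) = -28 - 188 = -216)
a(F) = -205 + 2*F² (a(F) = (F² + F²) - 205 = 2*F² - 205 = -205 + 2*F²)
√(a(166) + K(131)) = √((-205 + 2*166²) - 216) = √((-205 + 2*27556) - 216) = √((-205 + 55112) - 216) = √(54907 - 216) = √54691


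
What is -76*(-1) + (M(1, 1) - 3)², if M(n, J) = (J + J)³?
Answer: 101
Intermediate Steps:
M(n, J) = 8*J³ (M(n, J) = (2*J)³ = 8*J³)
-76*(-1) + (M(1, 1) - 3)² = -76*(-1) + (8*1³ - 3)² = 76 + (8*1 - 3)² = 76 + (8 - 3)² = 76 + 5² = 76 + 25 = 101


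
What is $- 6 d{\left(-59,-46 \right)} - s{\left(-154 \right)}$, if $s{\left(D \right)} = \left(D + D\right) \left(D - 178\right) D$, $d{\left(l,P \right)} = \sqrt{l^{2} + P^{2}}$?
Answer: $15747424 - 6 \sqrt{5597} \approx 1.5747 \cdot 10^{7}$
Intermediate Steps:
$d{\left(l,P \right)} = \sqrt{P^{2} + l^{2}}$
$s{\left(D \right)} = 2 D^{2} \left(-178 + D\right)$ ($s{\left(D \right)} = 2 D \left(-178 + D\right) D = 2 D^{2} \left(-178 + D\right)$)
$- 6 d{\left(-59,-46 \right)} - s{\left(-154 \right)} = - 6 \sqrt{\left(-46\right)^{2} + \left(-59\right)^{2}} - 2 \left(-154\right)^{2} \left(-178 - 154\right) = - 6 \sqrt{2116 + 3481} - 2 \cdot 23716 \left(-332\right) = - 6 \sqrt{5597} - -15747424 = - 6 \sqrt{5597} + 15747424 = 15747424 - 6 \sqrt{5597}$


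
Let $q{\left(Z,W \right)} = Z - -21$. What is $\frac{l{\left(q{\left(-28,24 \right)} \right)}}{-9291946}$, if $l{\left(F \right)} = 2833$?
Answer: $- \frac{2833}{9291946} \approx -0.00030489$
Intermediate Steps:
$q{\left(Z,W \right)} = 21 + Z$ ($q{\left(Z,W \right)} = Z + 21 = 21 + Z$)
$\frac{l{\left(q{\left(-28,24 \right)} \right)}}{-9291946} = \frac{2833}{-9291946} = 2833 \left(- \frac{1}{9291946}\right) = - \frac{2833}{9291946}$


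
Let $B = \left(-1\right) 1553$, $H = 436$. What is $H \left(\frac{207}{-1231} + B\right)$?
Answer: $- \frac{833610200}{1231} \approx -6.7718 \cdot 10^{5}$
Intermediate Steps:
$B = -1553$
$H \left(\frac{207}{-1231} + B\right) = 436 \left(\frac{207}{-1231} - 1553\right) = 436 \left(207 \left(- \frac{1}{1231}\right) - 1553\right) = 436 \left(- \frac{207}{1231} - 1553\right) = 436 \left(- \frac{1911950}{1231}\right) = - \frac{833610200}{1231}$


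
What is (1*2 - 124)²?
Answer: 14884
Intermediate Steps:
(1*2 - 124)² = (2 - 124)² = (-122)² = 14884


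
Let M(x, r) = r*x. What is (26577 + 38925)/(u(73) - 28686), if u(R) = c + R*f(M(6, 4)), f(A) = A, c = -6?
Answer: -10917/4490 ≈ -2.4314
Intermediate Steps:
u(R) = -6 + 24*R (u(R) = -6 + R*(4*6) = -6 + R*24 = -6 + 24*R)
(26577 + 38925)/(u(73) - 28686) = (26577 + 38925)/((-6 + 24*73) - 28686) = 65502/((-6 + 1752) - 28686) = 65502/(1746 - 28686) = 65502/(-26940) = 65502*(-1/26940) = -10917/4490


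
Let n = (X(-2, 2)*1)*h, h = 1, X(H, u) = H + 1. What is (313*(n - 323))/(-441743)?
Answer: 101412/441743 ≈ 0.22957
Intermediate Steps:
X(H, u) = 1 + H
n = -1 (n = ((1 - 2)*1)*1 = -1*1*1 = -1*1 = -1)
(313*(n - 323))/(-441743) = (313*(-1 - 323))/(-441743) = (313*(-324))*(-1/441743) = -101412*(-1/441743) = 101412/441743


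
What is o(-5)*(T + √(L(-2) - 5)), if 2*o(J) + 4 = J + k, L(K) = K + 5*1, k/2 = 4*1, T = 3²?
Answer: -9/2 - I*√2/2 ≈ -4.5 - 0.70711*I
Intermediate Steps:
T = 9
k = 8 (k = 2*(4*1) = 2*4 = 8)
L(K) = 5 + K (L(K) = K + 5 = 5 + K)
o(J) = 2 + J/2 (o(J) = -2 + (J + 8)/2 = -2 + (8 + J)/2 = -2 + (4 + J/2) = 2 + J/2)
o(-5)*(T + √(L(-2) - 5)) = (2 + (½)*(-5))*(9 + √((5 - 2) - 5)) = (2 - 5/2)*(9 + √(3 - 5)) = -(9 + √(-2))/2 = -(9 + I*√2)/2 = -9/2 - I*√2/2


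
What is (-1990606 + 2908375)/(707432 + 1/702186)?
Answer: 644444543034/496748846353 ≈ 1.2973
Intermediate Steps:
(-1990606 + 2908375)/(707432 + 1/702186) = 917769/(707432 + 1/702186) = 917769/(496748846353/702186) = 917769*(702186/496748846353) = 644444543034/496748846353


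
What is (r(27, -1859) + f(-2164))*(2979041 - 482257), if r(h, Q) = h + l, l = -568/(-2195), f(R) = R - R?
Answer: 149390077072/2195 ≈ 6.8059e+7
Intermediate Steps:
f(R) = 0
l = 568/2195 (l = -568*(-1/2195) = 568/2195 ≈ 0.25877)
r(h, Q) = 568/2195 + h (r(h, Q) = h + 568/2195 = 568/2195 + h)
(r(27, -1859) + f(-2164))*(2979041 - 482257) = ((568/2195 + 27) + 0)*(2979041 - 482257) = (59833/2195 + 0)*2496784 = (59833/2195)*2496784 = 149390077072/2195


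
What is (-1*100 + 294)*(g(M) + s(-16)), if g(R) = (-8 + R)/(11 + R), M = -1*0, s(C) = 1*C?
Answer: -35696/11 ≈ -3245.1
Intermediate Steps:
s(C) = C
M = 0
g(R) = (-8 + R)/(11 + R)
(-1*100 + 294)*(g(M) + s(-16)) = (-1*100 + 294)*((-8 + 0)/(11 + 0) - 16) = (-100 + 294)*(-8/11 - 16) = 194*((1/11)*(-8) - 16) = 194*(-8/11 - 16) = 194*(-184/11) = -35696/11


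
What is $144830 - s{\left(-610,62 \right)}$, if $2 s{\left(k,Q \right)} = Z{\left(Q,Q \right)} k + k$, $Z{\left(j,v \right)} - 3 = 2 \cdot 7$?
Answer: $150320$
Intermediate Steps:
$Z{\left(j,v \right)} = 17$ ($Z{\left(j,v \right)} = 3 + 2 \cdot 7 = 3 + 14 = 17$)
$s{\left(k,Q \right)} = 9 k$ ($s{\left(k,Q \right)} = \frac{17 k + k}{2} = \frac{18 k}{2} = 9 k$)
$144830 - s{\left(-610,62 \right)} = 144830 - 9 \left(-610\right) = 144830 - -5490 = 144830 + 5490 = 150320$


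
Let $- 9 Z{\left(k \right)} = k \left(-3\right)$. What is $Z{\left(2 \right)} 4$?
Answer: $\frac{8}{3} \approx 2.6667$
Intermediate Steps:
$Z{\left(k \right)} = \frac{k}{3}$ ($Z{\left(k \right)} = - \frac{k \left(-3\right)}{9} = - \frac{\left(-3\right) k}{9} = \frac{k}{3}$)
$Z{\left(2 \right)} 4 = \frac{1}{3} \cdot 2 \cdot 4 = \frac{2}{3} \cdot 4 = \frac{8}{3}$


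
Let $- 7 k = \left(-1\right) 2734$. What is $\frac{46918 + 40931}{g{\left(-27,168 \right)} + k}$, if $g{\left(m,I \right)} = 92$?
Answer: $\frac{204981}{1126} \approx 182.04$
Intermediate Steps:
$k = \frac{2734}{7}$ ($k = - \frac{\left(-1\right) 2734}{7} = \left(- \frac{1}{7}\right) \left(-2734\right) = \frac{2734}{7} \approx 390.57$)
$\frac{46918 + 40931}{g{\left(-27,168 \right)} + k} = \frac{46918 + 40931}{92 + \frac{2734}{7}} = \frac{87849}{\frac{3378}{7}} = 87849 \cdot \frac{7}{3378} = \frac{204981}{1126}$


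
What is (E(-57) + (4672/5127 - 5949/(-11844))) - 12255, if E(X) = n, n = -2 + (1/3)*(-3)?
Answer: -82696806757/6747132 ≈ -12257.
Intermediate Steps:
n = -3 (n = -2 + (1*(⅓))*(-3) = -2 + (⅓)*(-3) = -2 - 1 = -3)
E(X) = -3
(E(-57) + (4672/5127 - 5949/(-11844))) - 12255 = (-3 + (4672/5127 - 5949/(-11844))) - 12255 = (-3 + (4672*(1/5127) - 5949*(-1/11844))) - 12255 = (-3 + (4672/5127 + 661/1316)) - 12255 = (-3 + 9537299/6747132) - 12255 = -10704097/6747132 - 12255 = -82696806757/6747132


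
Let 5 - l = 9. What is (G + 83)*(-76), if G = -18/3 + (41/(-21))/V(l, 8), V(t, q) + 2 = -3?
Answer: -617576/105 ≈ -5881.7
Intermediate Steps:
l = -4 (l = 5 - 1*9 = 5 - 9 = -4)
V(t, q) = -5 (V(t, q) = -2 - 3 = -5)
G = -589/105 (G = -18/3 + (41/(-21))/(-5) = -18*⅓ + (41*(-1/21))*(-⅕) = -6 - 41/21*(-⅕) = -6 + 41/105 = -589/105 ≈ -5.6095)
(G + 83)*(-76) = (-589/105 + 83)*(-76) = (8126/105)*(-76) = -617576/105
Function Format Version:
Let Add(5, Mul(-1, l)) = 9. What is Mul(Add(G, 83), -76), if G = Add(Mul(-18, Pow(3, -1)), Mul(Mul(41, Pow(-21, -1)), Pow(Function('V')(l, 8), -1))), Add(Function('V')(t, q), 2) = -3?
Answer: Rational(-617576, 105) ≈ -5881.7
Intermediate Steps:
l = -4 (l = Add(5, Mul(-1, 9)) = Add(5, -9) = -4)
Function('V')(t, q) = -5 (Function('V')(t, q) = Add(-2, -3) = -5)
G = Rational(-589, 105) (G = Add(Mul(-18, Pow(3, -1)), Mul(Mul(41, Pow(-21, -1)), Pow(-5, -1))) = Add(Mul(-18, Rational(1, 3)), Mul(Mul(41, Rational(-1, 21)), Rational(-1, 5))) = Add(-6, Mul(Rational(-41, 21), Rational(-1, 5))) = Add(-6, Rational(41, 105)) = Rational(-589, 105) ≈ -5.6095)
Mul(Add(G, 83), -76) = Mul(Add(Rational(-589, 105), 83), -76) = Mul(Rational(8126, 105), -76) = Rational(-617576, 105)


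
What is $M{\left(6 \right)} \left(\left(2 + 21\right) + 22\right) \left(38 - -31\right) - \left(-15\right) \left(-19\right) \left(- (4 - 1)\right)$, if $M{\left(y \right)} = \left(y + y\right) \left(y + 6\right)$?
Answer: $447975$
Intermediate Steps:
$M{\left(y \right)} = 2 y \left(6 + y\right)$
$M{\left(6 \right)} \left(\left(2 + 21\right) + 22\right) \left(38 - -31\right) - \left(-15\right) \left(-19\right) \left(- (4 - 1)\right) = 2 \cdot 6 \left(6 + 6\right) \left(\left(2 + 21\right) + 22\right) \left(38 - -31\right) - \left(-15\right) \left(-19\right) \left(- (4 - 1)\right) = 2 \cdot 6 \cdot 12 \left(23 + 22\right) \left(38 + 31\right) - 285 \left(\left(-1\right) 3\right) = 144 \cdot 45 \cdot 69 - 285 \left(-3\right) = 6480 \cdot 69 - -855 = 447120 + 855 = 447975$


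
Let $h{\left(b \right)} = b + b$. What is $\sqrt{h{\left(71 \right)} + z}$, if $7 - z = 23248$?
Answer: $i \sqrt{23099} \approx 151.98 i$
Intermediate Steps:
$z = -23241$ ($z = 7 - 23248 = -23241$)
$h{\left(b \right)} = 2 b$
$\sqrt{h{\left(71 \right)} + z} = \sqrt{2 \cdot 71 - 23241} = \sqrt{142 - 23241} = \sqrt{-23099} = i \sqrt{23099}$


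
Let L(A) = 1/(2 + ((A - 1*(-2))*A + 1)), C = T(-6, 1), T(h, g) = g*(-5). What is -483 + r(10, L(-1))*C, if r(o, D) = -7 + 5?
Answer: -473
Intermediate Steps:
T(h, g) = -5*g
C = -5 (C = -5*1 = -5)
L(A) = 1/(3 + A*(2 + A)) (L(A) = 1/(2 + ((A + 2)*A + 1)) = 1/(2 + ((2 + A)*A + 1)) = 1/(2 + (A*(2 + A) + 1)) = 1/(2 + (1 + A*(2 + A))) = 1/(3 + A*(2 + A)))
r(o, D) = -2
-483 + r(10, L(-1))*C = -483 - 2*(-5) = -483 + 10 = -473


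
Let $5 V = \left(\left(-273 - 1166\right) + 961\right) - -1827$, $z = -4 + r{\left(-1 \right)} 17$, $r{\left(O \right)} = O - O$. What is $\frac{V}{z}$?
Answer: $- \frac{1349}{20} \approx -67.45$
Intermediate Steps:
$r{\left(O \right)} = 0$
$z = -4$ ($z = -4 + 0 \cdot 17 = -4 + 0 = -4$)
$V = \frac{1349}{5}$ ($V = \frac{\left(\left(-273 - 1166\right) + 961\right) - -1827}{5} = \frac{\left(-1439 + 961\right) + 1827}{5} = \frac{-478 + 1827}{5} = \frac{1}{5} \cdot 1349 = \frac{1349}{5} \approx 269.8$)
$\frac{V}{z} = \frac{1349}{5 \left(-4\right)} = \frac{1349}{5} \left(- \frac{1}{4}\right) = - \frac{1349}{20}$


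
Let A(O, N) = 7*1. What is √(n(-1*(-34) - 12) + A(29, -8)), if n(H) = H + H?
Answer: √51 ≈ 7.1414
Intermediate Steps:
A(O, N) = 7
n(H) = 2*H
√(n(-1*(-34) - 12) + A(29, -8)) = √(2*(-1*(-34) - 12) + 7) = √(2*(34 - 12) + 7) = √(2*22 + 7) = √(44 + 7) = √51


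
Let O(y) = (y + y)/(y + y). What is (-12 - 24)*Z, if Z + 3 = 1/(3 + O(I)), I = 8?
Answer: 99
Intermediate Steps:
O(y) = 1 (O(y) = (2*y)/((2*y)) = (2*y)*(1/(2*y)) = 1)
Z = -11/4 (Z = -3 + 1/(3 + 1) = -3 + 1/4 = -11/4 ≈ -2.7500)
(-12 - 24)*Z = (-12 - 24)*(-11/4) = -36*(-11/4) = 99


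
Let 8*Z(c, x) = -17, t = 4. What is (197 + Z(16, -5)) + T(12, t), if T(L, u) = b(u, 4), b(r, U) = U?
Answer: 1591/8 ≈ 198.88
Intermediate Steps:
Z(c, x) = -17/8 (Z(c, x) = (1/8)*(-17) = -17/8)
T(L, u) = 4
(197 + Z(16, -5)) + T(12, t) = (197 - 17/8) + 4 = 1559/8 + 4 = 1591/8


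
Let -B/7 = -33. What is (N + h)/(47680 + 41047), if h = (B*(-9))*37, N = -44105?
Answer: -121028/88727 ≈ -1.3640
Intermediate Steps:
B = 231 (B = -7*(-33) = 231)
h = -76923 (h = (231*(-9))*37 = -2079*37 = -76923)
(N + h)/(47680 + 41047) = (-44105 - 76923)/(47680 + 41047) = -121028/88727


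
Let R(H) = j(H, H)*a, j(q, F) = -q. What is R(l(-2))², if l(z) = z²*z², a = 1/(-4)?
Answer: 16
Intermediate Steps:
a = -¼ ≈ -0.25000
l(z) = z⁴
R(H) = H/4 (R(H) = -H*(-¼) = H/4)
R(l(-2))² = ((¼)*(-2)⁴)² = ((¼)*16)² = 4² = 16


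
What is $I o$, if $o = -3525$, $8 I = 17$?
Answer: $- \frac{59925}{8} \approx -7490.6$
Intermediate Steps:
$I = \frac{17}{8}$ ($I = \frac{1}{8} \cdot 17 = \frac{17}{8} \approx 2.125$)
$I o = \frac{17}{8} \left(-3525\right) = - \frac{59925}{8}$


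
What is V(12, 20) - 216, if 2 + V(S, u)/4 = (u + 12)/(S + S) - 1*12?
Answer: -800/3 ≈ -266.67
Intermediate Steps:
V(S, u) = -56 + 2*(12 + u)/S (V(S, u) = -8 + 4*((u + 12)/(S + S) - 1*12) = -8 + 4*((12 + u)/((2*S)) - 12) = -8 + 4*((12 + u)*(1/(2*S)) - 12) = -8 + 4*((12 + u)/(2*S) - 12) = -8 + 4*(-12 + (12 + u)/(2*S)) = -8 + (-48 + 2*(12 + u)/S) = -56 + 2*(12 + u)/S)
V(12, 20) - 216 = 2*(12 + 20 - 28*12)/12 - 216 = 2*(1/12)*(12 + 20 - 336) - 216 = 2*(1/12)*(-304) - 216 = -152/3 - 216 = -800/3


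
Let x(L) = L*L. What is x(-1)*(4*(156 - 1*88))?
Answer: 272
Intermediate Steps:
x(L) = L²
x(-1)*(4*(156 - 1*88)) = (-1)²*(4*(156 - 1*88)) = 1*(4*(156 - 88)) = 1*(4*68) = 1*272 = 272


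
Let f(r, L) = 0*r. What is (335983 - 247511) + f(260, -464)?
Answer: 88472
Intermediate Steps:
f(r, L) = 0
(335983 - 247511) + f(260, -464) = (335983 - 247511) + 0 = 88472 + 0 = 88472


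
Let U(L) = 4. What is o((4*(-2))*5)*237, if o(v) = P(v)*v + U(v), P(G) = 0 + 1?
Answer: -8532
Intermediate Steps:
P(G) = 1
o(v) = 4 + v (o(v) = 1*v + 4 = v + 4 = 4 + v)
o((4*(-2))*5)*237 = (4 + (4*(-2))*5)*237 = (4 - 8*5)*237 = (4 - 40)*237 = -36*237 = -8532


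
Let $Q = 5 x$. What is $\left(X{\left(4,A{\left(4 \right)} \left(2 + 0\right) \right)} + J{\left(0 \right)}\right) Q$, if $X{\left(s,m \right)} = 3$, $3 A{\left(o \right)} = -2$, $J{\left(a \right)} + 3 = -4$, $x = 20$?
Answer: $-400$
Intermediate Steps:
$J{\left(a \right)} = -7$ ($J{\left(a \right)} = -3 - 4 = -7$)
$A{\left(o \right)} = - \frac{2}{3}$ ($A{\left(o \right)} = \frac{1}{3} \left(-2\right) = - \frac{2}{3}$)
$Q = 100$ ($Q = 5 \cdot 20 = 100$)
$\left(X{\left(4,A{\left(4 \right)} \left(2 + 0\right) \right)} + J{\left(0 \right)}\right) Q = \left(3 - 7\right) 100 = \left(-4\right) 100 = -400$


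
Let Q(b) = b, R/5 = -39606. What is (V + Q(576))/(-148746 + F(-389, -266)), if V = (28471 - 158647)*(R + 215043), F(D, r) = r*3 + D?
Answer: 2214683712/149933 ≈ 14771.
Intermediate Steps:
R = -198030 (R = 5*(-39606) = -198030)
F(D, r) = D + 3*r (F(D, r) = 3*r + D = D + 3*r)
V = -2214684288 (V = (28471 - 158647)*(-198030 + 215043) = -130176*17013 = -2214684288)
(V + Q(576))/(-148746 + F(-389, -266)) = (-2214684288 + 576)/(-148746 + (-389 + 3*(-266))) = -2214683712/(-148746 + (-389 - 798)) = -2214683712/(-148746 - 1187) = -2214683712/(-149933) = -2214683712*(-1/149933) = 2214683712/149933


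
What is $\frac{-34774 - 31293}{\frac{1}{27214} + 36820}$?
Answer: $- \frac{1797947338}{1002019481} \approx -1.7943$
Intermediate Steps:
$\frac{-34774 - 31293}{\frac{1}{27214} + 36820} = - \frac{66067}{\frac{1}{27214} + 36820} = - \frac{66067}{\frac{1002019481}{27214}} = \left(-66067\right) \frac{27214}{1002019481} = - \frac{1797947338}{1002019481}$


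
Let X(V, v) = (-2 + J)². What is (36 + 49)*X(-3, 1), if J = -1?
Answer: 765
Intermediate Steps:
X(V, v) = 9 (X(V, v) = (-2 - 1)² = (-3)² = 9)
(36 + 49)*X(-3, 1) = (36 + 49)*9 = 85*9 = 765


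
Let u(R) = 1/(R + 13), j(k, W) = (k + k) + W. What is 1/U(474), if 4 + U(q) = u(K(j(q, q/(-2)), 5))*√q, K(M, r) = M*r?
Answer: -25461248/101844755 - 1784*√474/101844755 ≈ -0.25038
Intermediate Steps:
j(k, W) = W + 2*k (j(k, W) = 2*k + W = W + 2*k)
u(R) = 1/(13 + R)
U(q) = -4 + √q/(13 + 15*q/2) (U(q) = -4 + √q/(13 + (q/(-2) + 2*q)*5) = -4 + √q/(13 + (q*(-½) + 2*q)*5) = -4 + √q/(13 + (-q/2 + 2*q)*5) = -4 + √q/(13 + (3*q/2)*5) = -4 + √q/(13 + 15*q/2))
1/U(474) = 1/(2*(-52 + √474 - 30*474)/(26 + 15*474)) = 1/(2*(-52 + √474 - 14220)/(26 + 7110)) = 1/(2*(-14272 + √474)/7136) = 1/(2*(1/7136)*(-14272 + √474)) = 1/(-4 + √474/3568)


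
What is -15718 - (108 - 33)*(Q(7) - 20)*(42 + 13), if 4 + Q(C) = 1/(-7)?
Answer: 587099/7 ≈ 83871.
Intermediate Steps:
Q(C) = -29/7 (Q(C) = -4 + 1/(-7) = -4 - ⅐ = -29/7)
-15718 - (108 - 33)*(Q(7) - 20)*(42 + 13) = -15718 - (108 - 33)*(-29/7 - 20)*(42 + 13) = -15718 - 75*(-169/7*55) = -15718 - 75*(-9295)/7 = -15718 - 1*(-697125/7) = -15718 + 697125/7 = 587099/7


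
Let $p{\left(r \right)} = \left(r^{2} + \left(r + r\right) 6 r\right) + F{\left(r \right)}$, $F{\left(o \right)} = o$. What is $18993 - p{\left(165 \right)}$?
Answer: $-335097$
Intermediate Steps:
$p{\left(r \right)} = r + 13 r^{2}$ ($p{\left(r \right)} = \left(r^{2} + \left(r + r\right) 6 r\right) + r = \left(r^{2} + 2 r 6 r\right) + r = \left(r^{2} + 12 r r\right) + r = \left(r^{2} + 12 r^{2}\right) + r = 13 r^{2} + r = r + 13 r^{2}$)
$18993 - p{\left(165 \right)} = 18993 - 165 \left(1 + 13 \cdot 165\right) = 18993 - 165 \left(1 + 2145\right) = 18993 - 165 \cdot 2146 = 18993 - 354090 = -335097$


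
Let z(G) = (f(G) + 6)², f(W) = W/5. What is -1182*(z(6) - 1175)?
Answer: 33189378/25 ≈ 1.3276e+6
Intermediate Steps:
f(W) = W/5 (f(W) = W*(⅕) = W/5)
z(G) = (6 + G/5)² (z(G) = (G/5 + 6)² = (6 + G/5)²)
-1182*(z(6) - 1175) = -1182*((30 + 6)²/25 - 1175) = -1182*((1/25)*36² - 1175) = -1182*((1/25)*1296 - 1175) = -1182*(1296/25 - 1175) = -1182*(-28079/25) = 33189378/25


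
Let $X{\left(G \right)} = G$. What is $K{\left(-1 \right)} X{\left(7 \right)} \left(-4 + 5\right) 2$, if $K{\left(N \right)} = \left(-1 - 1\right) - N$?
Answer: $-14$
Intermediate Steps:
$K{\left(N \right)} = -2 - N$ ($K{\left(N \right)} = \left(-1 - 1\right) - N = -2 - N$)
$K{\left(-1 \right)} X{\left(7 \right)} \left(-4 + 5\right) 2 = \left(-2 - -1\right) 7 \left(-4 + 5\right) 2 = \left(-2 + 1\right) 7 \cdot 1 \cdot 2 = \left(-1\right) 7 \cdot 2 = \left(-7\right) 2 = -14$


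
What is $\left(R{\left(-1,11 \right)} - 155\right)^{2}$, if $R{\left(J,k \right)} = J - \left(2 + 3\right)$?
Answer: $25921$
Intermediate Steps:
$R{\left(J,k \right)} = -5 + J$ ($R{\left(J,k \right)} = J - 5 = -5 + J$)
$\left(R{\left(-1,11 \right)} - 155\right)^{2} = \left(\left(-5 - 1\right) - 155\right)^{2} = \left(-6 - 155\right)^{2} = \left(-161\right)^{2} = 25921$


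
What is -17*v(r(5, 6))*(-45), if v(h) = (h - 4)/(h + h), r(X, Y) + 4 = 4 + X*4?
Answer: 306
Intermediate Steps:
r(X, Y) = 4*X (r(X, Y) = -4 + (4 + X*4) = -4 + (4 + 4*X) = 4*X)
v(h) = (-4 + h)/(2*h) (v(h) = (-4 + h)/((2*h)) = (-4 + h)*(1/(2*h)) = (-4 + h)/(2*h))
-17*v(r(5, 6))*(-45) = -17*(-4 + 4*5)/(2*(4*5))*(-45) = -17*(-4 + 20)/(2*20)*(-45) = -17*16/(2*20)*(-45) = -17*2/5*(-45) = -34/5*(-45) = 306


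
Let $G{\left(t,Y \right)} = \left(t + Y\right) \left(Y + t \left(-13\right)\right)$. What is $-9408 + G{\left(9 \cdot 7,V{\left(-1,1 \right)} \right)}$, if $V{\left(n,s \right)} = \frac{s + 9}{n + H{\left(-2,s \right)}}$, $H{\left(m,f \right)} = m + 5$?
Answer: $-64760$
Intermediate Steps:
$H{\left(m,f \right)} = 5 + m$
$V{\left(n,s \right)} = \frac{9 + s}{3 + n}$ ($V{\left(n,s \right)} = \frac{s + 9}{n + \left(5 - 2\right)} = \frac{9 + s}{n + 3} = \frac{9 + s}{3 + n}$)
$G{\left(t,Y \right)} = \left(Y + t\right) \left(Y - 13 t\right)$
$-9408 + G{\left(9 \cdot 7,V{\left(-1,1 \right)} \right)} = -9408 - \left(51597 - \frac{\left(9 + 1\right)^{2}}{\left(3 - 1\right)^{2}} + 12 \frac{9 + 1}{3 - 1} \cdot 9 \cdot 7\right) = -9408 - \left(-25 + 51597 + 12 \cdot \frac{1}{2} \cdot 10 \cdot 63\right) = -9408 - \left(51597 - 25 + 12 \cdot \frac{1}{2} \cdot 10 \cdot 63\right) = -9408 - \left(51597 - 25 + 3780\right) = -9408 - 55352 = -64760$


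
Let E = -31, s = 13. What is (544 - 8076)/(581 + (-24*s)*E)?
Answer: -7532/10253 ≈ -0.73461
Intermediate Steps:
(544 - 8076)/(581 + (-24*s)*E) = (544 - 8076)/(581 - 24*13*(-31)) = -7532/(581 - 312*(-31)) = -7532/(581 + 9672) = -7532/10253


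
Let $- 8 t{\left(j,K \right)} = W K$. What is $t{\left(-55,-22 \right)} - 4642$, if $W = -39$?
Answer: $- \frac{18997}{4} \approx -4749.3$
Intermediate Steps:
$t{\left(j,K \right)} = \frac{39 K}{8}$ ($t{\left(j,K \right)} = - \frac{\left(-39\right) K}{8} = \frac{39 K}{8}$)
$t{\left(-55,-22 \right)} - 4642 = \frac{39}{8} \left(-22\right) - 4642 = - \frac{429}{4} - 4642 = - \frac{18997}{4}$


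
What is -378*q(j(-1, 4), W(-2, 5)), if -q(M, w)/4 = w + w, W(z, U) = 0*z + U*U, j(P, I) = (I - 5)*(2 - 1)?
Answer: 75600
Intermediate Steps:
j(P, I) = -5 + I (j(P, I) = (-5 + I)*1 = -5 + I)
W(z, U) = U**2 (W(z, U) = 0 + U**2 = U**2)
q(M, w) = -8*w (q(M, w) = -4*(w + w) = -8*w)
-378*q(j(-1, 4), W(-2, 5)) = -(-3024)*5**2 = -(-3024)*25 = -378*(-200) = 75600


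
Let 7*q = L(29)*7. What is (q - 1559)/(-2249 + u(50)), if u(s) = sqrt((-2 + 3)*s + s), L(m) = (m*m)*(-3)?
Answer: 4082/2239 ≈ 1.8231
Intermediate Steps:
L(m) = -3*m**2 (L(m) = m**2*(-3) = -3*m**2)
q = -2523 (q = (-3*29**2*7)/7 = (-3*841*7)/7 = (-2523*7)/7 = (1/7)*(-17661) = -2523)
u(s) = sqrt(2)*sqrt(s) (u(s) = sqrt(1*s + s) = sqrt(s + s) = sqrt(2*s) = sqrt(2)*sqrt(s))
(q - 1559)/(-2249 + u(50)) = (-2523 - 1559)/(-2249 + sqrt(2)*sqrt(50)) = -4082/(-2249 + sqrt(2)*(5*sqrt(2))) = -4082/(-2249 + 10) = -4082/(-2239) = -4082*(-1/2239) = 4082/2239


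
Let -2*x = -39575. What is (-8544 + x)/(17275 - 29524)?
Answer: -22487/24498 ≈ -0.91791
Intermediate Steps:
x = 39575/2 (x = -1/2*(-39575) = 39575/2 ≈ 19788.)
(-8544 + x)/(17275 - 29524) = (-8544 + 39575/2)/(17275 - 29524) = (22487/2)/(-12249) = (22487/2)*(-1/12249) = -22487/24498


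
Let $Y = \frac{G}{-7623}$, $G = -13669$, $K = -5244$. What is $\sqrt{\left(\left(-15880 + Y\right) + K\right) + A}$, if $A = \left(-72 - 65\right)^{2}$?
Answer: $\frac{8 i \sqrt{1962023}}{231} \approx 48.51 i$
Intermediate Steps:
$A = 18769$ ($A = \left(-137\right)^{2} = 18769$)
$Y = \frac{13669}{7623}$ ($Y = - \frac{13669}{-7623} = \left(-13669\right) \left(- \frac{1}{7623}\right) = \frac{13669}{7623} \approx 1.7931$)
$\sqrt{\left(\left(-15880 + Y\right) + K\right) + A} = \sqrt{\left(\left(-15880 + \frac{13669}{7623}\right) - 5244\right) + 18769} = \sqrt{\left(- \frac{121039571}{7623} - 5244\right) + 18769} = \sqrt{- \frac{161014583}{7623} + 18769} = \sqrt{- \frac{17938496}{7623}} = \frac{8 i \sqrt{1962023}}{231}$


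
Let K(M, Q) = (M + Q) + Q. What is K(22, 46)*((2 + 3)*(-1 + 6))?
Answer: 2850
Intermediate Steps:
K(M, Q) = M + 2*Q
K(22, 46)*((2 + 3)*(-1 + 6)) = (22 + 2*46)*((2 + 3)*(-1 + 6)) = (22 + 92)*(5*5) = 114*25 = 2850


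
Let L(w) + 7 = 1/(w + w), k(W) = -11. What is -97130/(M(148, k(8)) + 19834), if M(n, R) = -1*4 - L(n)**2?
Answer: -8510142080/1733136239 ≈ -4.9103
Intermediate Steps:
L(w) = -7 + 1/(2*w) (L(w) = -7 + 1/(w + w) = -7 + 1/(2*w))
M(n, R) = -4 - (-7 + 1/(2*n))**2 (M(n, R) = -1*4 - (-7 + 1/(2*n))**2 = -4 - (-7 + 1/(2*n))**2)
-97130/(M(148, k(8)) + 19834) = -97130/((-53 + 7/148 - 1/4/148**2) + 19834) = -97130/((-53 + 7*(1/148) - 1/4*1/21904) + 19834) = -97130/((-53 + 7/148 - 1/87616) + 19834) = -97130/(-4639505/87616 + 19834) = -97130/1733136239/87616 = -97130*87616/1733136239 = -8510142080/1733136239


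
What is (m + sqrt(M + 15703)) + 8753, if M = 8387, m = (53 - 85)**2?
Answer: 9777 + sqrt(24090) ≈ 9932.2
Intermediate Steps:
m = 1024 (m = (-32)**2 = 1024)
(m + sqrt(M + 15703)) + 8753 = (1024 + sqrt(8387 + 15703)) + 8753 = (1024 + sqrt(24090)) + 8753 = 9777 + sqrt(24090)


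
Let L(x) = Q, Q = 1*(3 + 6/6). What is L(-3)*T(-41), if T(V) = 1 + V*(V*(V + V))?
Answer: -551364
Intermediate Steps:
Q = 4 (Q = 1*(3 + 6*(⅙)) = 1*(3 + 1) = 1*4 = 4)
L(x) = 4
T(V) = 1 + 2*V³ (T(V) = 1 + V*(V*(2*V)) = 1 + V*(2*V²) = 1 + 2*V³)
L(-3)*T(-41) = 4*(1 + 2*(-41)³) = 4*(1 + 2*(-68921)) = 4*(1 - 137842) = 4*(-137841) = -551364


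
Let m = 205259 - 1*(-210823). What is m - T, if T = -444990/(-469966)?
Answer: 13967424873/33569 ≈ 4.1608e+5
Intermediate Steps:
m = 416082 (m = 205259 + 210823 = 416082)
T = 31785/33569 (T = -444990*(-1/469966) = 31785/33569 ≈ 0.94686)
m - T = 416082 - 1*31785/33569 = 416082 - 31785/33569 = 13967424873/33569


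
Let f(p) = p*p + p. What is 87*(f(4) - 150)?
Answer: -11310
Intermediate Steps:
f(p) = p + p² (f(p) = p² + p = p + p²)
87*(f(4) - 150) = 87*(4*(1 + 4) - 150) = 87*(4*5 - 150) = 87*(20 - 150) = 87*(-130) = -11310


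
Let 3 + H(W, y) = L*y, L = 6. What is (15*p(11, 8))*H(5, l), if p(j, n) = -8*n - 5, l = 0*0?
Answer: 3105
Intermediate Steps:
l = 0
p(j, n) = -5 - 8*n
H(W, y) = -3 + 6*y
(15*p(11, 8))*H(5, l) = (15*(-5 - 8*8))*(-3 + 6*0) = (15*(-5 - 64))*(-3 + 0) = (15*(-69))*(-3) = -1035*(-3) = 3105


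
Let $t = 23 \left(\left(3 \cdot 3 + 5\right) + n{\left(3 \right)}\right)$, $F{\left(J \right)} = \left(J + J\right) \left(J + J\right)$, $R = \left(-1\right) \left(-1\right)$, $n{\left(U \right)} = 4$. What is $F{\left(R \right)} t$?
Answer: $1656$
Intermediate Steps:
$R = 1$
$F{\left(J \right)} = 4 J^{2}$ ($F{\left(J \right)} = 2 J 2 J = 4 J^{2}$)
$t = 414$ ($t = 23 \left(\left(3 \cdot 3 + 5\right) + 4\right) = 23 \left(\left(9 + 5\right) + 4\right) = 23 \left(14 + 4\right) = 23 \cdot 18 = 414$)
$F{\left(R \right)} t = 4 \cdot 1^{2} \cdot 414 = 4 \cdot 1 \cdot 414 = 4 \cdot 414 = 1656$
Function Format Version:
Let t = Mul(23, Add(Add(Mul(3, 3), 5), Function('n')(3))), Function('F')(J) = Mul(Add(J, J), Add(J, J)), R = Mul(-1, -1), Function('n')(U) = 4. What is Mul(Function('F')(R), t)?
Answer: 1656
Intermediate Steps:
R = 1
Function('F')(J) = Mul(4, Pow(J, 2)) (Function('F')(J) = Mul(Mul(2, J), Mul(2, J)) = Mul(4, Pow(J, 2)))
t = 414 (t = Mul(23, Add(Add(Mul(3, 3), 5), 4)) = Mul(23, Add(Add(9, 5), 4)) = Mul(23, Add(14, 4)) = Mul(23, 18) = 414)
Mul(Function('F')(R), t) = Mul(Mul(4, Pow(1, 2)), 414) = Mul(Mul(4, 1), 414) = Mul(4, 414) = 1656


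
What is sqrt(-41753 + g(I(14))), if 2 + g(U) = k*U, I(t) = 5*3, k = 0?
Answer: I*sqrt(41755) ≈ 204.34*I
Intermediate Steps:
I(t) = 15
g(U) = -2 (g(U) = -2 + 0*U = -2 + 0 = -2)
sqrt(-41753 + g(I(14))) = sqrt(-41753 - 2) = sqrt(-41755) = I*sqrt(41755)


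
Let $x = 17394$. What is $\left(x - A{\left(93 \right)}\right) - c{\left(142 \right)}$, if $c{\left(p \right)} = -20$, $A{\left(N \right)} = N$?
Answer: $17321$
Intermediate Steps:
$\left(x - A{\left(93 \right)}\right) - c{\left(142 \right)} = \left(17394 - 93\right) - -20 = \left(17394 - 93\right) + 20 = 17301 + 20 = 17321$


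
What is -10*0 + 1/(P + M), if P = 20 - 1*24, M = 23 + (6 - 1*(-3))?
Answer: 1/28 ≈ 0.035714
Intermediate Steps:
M = 32 (M = 23 + (6 + 3) = 23 + 9 = 32)
P = -4 (P = 20 - 24 = -4)
-10*0 + 1/(P + M) = -10*0 + 1/(-4 + 32) = 0 + 1/28 = 1/28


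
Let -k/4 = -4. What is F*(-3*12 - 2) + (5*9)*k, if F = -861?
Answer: 33438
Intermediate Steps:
k = 16 (k = -4*(-4) = 16)
F*(-3*12 - 2) + (5*9)*k = -861*(-3*12 - 2) + (5*9)*16 = -861*(-36 - 2) + 45*16 = -861*(-38) + 720 = 32718 + 720 = 33438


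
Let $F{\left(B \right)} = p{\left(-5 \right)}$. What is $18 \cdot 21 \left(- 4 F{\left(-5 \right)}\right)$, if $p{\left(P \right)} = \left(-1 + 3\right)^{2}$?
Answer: $-6048$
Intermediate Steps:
$p{\left(P \right)} = 4$ ($p{\left(P \right)} = 2^{2} = 4$)
$F{\left(B \right)} = 4$
$18 \cdot 21 \left(- 4 F{\left(-5 \right)}\right) = 18 \cdot 21 \left(\left(-4\right) 4\right) = 378 \left(-16\right) = -6048$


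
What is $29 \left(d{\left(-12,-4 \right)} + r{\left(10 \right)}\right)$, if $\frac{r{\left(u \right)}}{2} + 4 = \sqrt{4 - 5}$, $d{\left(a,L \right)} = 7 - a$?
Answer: $319 + 58 i \approx 319.0 + 58.0 i$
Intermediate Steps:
$r{\left(u \right)} = -8 + 2 i$ ($r{\left(u \right)} = -8 + 2 \sqrt{4 - 5} = -8 + 2 \sqrt{-1} = -8 + 2 i$)
$29 \left(d{\left(-12,-4 \right)} + r{\left(10 \right)}\right) = 29 \left(\left(7 - -12\right) - \left(8 - 2 i\right)\right) = 29 \left(\left(7 + 12\right) - \left(8 - 2 i\right)\right) = 29 \left(19 - \left(8 - 2 i\right)\right) = 29 \left(11 + 2 i\right) = 319 + 58 i$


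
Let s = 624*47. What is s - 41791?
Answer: -12463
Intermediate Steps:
s = 29328
s - 41791 = 29328 - 41791 = -12463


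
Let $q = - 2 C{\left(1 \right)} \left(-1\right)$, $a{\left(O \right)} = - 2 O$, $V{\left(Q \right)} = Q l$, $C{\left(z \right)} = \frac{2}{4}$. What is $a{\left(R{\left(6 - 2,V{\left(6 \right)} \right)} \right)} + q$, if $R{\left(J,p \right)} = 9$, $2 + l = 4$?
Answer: $-17$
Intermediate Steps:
$C{\left(z \right)} = \frac{1}{2}$ ($C{\left(z \right)} = 2 \cdot \frac{1}{4} = \frac{1}{2}$)
$l = 2$ ($l = -2 + 4 = 2$)
$V{\left(Q \right)} = 2 Q$ ($V{\left(Q \right)} = Q 2 = 2 Q$)
$q = 1$ ($q = \left(-2\right) \frac{1}{2} \left(-1\right) = \left(-1\right) \left(-1\right) = 1$)
$a{\left(R{\left(6 - 2,V{\left(6 \right)} \right)} \right)} + q = \left(-2\right) 9 + 1 = -18 + 1 = -17$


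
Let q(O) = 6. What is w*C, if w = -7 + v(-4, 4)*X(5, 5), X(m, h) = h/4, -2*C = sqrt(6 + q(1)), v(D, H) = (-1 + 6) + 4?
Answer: -17*sqrt(3)/4 ≈ -7.3612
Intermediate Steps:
v(D, H) = 9 (v(D, H) = 5 + 4 = 9)
C = -sqrt(3) (C = -sqrt(6 + 6)/2 = -sqrt(3) ≈ -1.7320)
X(m, h) = h/4 (X(m, h) = h*(1/4) = h/4)
w = 17/4 (w = -7 + 9*((1/4)*5) = -7 + 9*(5/4) = -7 + 45/4 = 17/4 ≈ 4.2500)
w*C = 17*(-sqrt(3))/4 = -17*sqrt(3)/4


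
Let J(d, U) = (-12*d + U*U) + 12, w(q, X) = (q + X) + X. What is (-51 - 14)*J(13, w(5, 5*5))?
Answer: -187265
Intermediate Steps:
w(q, X) = q + 2*X (w(q, X) = (X + q) + X = q + 2*X)
J(d, U) = 12 + U² - 12*d (J(d, U) = (-12*d + U²) + 12 = (U² - 12*d) + 12 = 12 + U² - 12*d)
(-51 - 14)*J(13, w(5, 5*5)) = (-51 - 14)*(12 + (5 + 2*(5*5))² - 12*13) = -65*(12 + (5 + 2*25)² - 156) = -65*(12 + (5 + 50)² - 156) = -65*(12 + 55² - 156) = -65*(12 + 3025 - 156) = -65*2881 = -187265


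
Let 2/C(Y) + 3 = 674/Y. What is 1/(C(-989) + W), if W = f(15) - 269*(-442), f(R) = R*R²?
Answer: 3641/445194015 ≈ 8.1785e-6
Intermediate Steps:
C(Y) = 2/(-3 + 674/Y)
f(R) = R³
W = 122273 (W = 15³ - 269*(-442) = 3375 + 118898 = 122273)
1/(C(-989) + W) = 1/(-2*(-989)/(-674 + 3*(-989)) + 122273) = 1/(-2*(-989)/(-674 - 2967) + 122273) = 1/(-2*(-989)/(-3641) + 122273) = 1/(-2*(-989)*(-1/3641) + 122273) = 1/(-1978/3641 + 122273) = 1/(445194015/3641) = 3641/445194015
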